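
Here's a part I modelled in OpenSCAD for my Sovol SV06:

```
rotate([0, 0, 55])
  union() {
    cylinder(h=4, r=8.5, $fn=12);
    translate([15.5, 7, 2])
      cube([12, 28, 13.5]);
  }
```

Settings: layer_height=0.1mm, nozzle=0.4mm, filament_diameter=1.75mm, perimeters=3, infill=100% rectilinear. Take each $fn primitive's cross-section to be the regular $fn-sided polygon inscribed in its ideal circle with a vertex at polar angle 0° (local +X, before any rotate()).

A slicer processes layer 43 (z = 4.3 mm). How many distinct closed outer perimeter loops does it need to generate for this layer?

At z = 4.3 mm: the cylinder is absent (z outside [0, 4]); the cube at (15.5, 7) (footprint 12×28) is included at this height; Merging all regions: only the 12×28 cube at (15.5, 7) is present, so the union is just that shape — 1 connected region; (whole slice rotated 55° about Z — lengths, areas and connectivity unchanged). The result has 1 disconnected region.

1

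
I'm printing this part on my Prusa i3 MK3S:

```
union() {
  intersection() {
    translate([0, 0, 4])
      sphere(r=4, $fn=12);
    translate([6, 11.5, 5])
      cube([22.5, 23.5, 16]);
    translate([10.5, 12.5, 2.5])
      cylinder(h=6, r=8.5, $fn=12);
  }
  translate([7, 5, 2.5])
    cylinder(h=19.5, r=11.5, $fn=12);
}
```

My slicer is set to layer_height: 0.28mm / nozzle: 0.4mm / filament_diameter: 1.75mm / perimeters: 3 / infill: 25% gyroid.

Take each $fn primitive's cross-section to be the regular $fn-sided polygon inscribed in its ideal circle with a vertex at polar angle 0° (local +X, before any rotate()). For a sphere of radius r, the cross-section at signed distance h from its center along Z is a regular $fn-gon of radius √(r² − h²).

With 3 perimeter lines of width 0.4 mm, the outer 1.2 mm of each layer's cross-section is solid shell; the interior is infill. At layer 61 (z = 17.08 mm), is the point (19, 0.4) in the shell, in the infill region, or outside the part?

outside

At z = 17.08 mm: the sphere is absent (|z−center|=13.080 > r=4); the cube at (6, 11.5) is present — its section is the full 22.5×23.5 rectangle; the cylinder at (10.5, 12.5) does not reach this height (z outside [2.5, 8.5]); After intersecting: at least one operand is absent at this height, so nothing remains; the r=11.5 cylinder at (7, 5) contributes a regular 12-gon of circumradius 11.5; Combining (union): only the r=11.5 cylinder at (7, 5) is present, so the union is just that shape — 1 connected region. Overall, the cross-section is a single solid region. The nearest boundary edge runs (16.96, -0.75)→(18.50, 5.00); distance from the point to it = 1.67 mm. The point is not inside any of the regions above, so it lies outside the cross-section (1.67 mm from the nearest boundary).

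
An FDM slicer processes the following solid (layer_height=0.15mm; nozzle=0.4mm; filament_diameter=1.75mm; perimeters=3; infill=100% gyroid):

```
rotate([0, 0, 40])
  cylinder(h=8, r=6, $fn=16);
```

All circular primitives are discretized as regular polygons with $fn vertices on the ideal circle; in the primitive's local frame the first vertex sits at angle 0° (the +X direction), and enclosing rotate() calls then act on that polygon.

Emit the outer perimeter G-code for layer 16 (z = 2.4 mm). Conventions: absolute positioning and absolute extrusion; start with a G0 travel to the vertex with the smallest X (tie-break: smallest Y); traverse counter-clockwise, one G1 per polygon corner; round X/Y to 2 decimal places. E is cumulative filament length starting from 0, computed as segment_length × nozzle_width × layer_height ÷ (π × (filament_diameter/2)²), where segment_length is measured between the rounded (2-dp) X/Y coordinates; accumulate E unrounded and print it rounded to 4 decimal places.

At z = 2.4 mm: the cylinder: section is a regular 16-gon, circumradius r=6; (whole slice rotated 40° about Z — lengths, areas and connectivity unchanged). The outline is a single polygon with 16 vertices. Extrusion per mm of travel: 0.4 × 0.15 / (π × 0.875²) = 0.024945. Accumulating E over each segment gives final E = 0.9345.

G0 X-5.98 Y0.52 Z2.40
G1 X-5.72 Y-1.80 E0.0582
G1 X-4.60 Y-3.86 E0.1167
G1 X-2.77 Y-5.32 E0.1751
G1 X-0.52 Y-5.98 E0.2336
G1 X1.80 Y-5.72 E0.2918
G1 X3.86 Y-4.60 E0.3503
G1 X5.32 Y-2.77 E0.4087
G1 X5.98 Y-0.52 E0.4672
G1 X5.72 Y1.80 E0.5255
G1 X4.60 Y3.86 E0.5840
G1 X2.77 Y5.32 E0.6424
G1 X0.52 Y5.98 E0.7008
G1 X-1.80 Y5.72 E0.7591
G1 X-3.86 Y4.60 E0.8176
G1 X-5.32 Y2.77 E0.8760
G1 X-5.98 Y0.52 E0.9345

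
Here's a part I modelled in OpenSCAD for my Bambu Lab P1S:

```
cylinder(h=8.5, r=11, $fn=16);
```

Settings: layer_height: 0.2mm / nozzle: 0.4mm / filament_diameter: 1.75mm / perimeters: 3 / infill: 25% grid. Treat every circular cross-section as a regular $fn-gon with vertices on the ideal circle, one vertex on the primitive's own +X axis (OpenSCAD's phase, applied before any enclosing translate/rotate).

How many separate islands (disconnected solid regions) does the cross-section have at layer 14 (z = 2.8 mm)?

At z = 2.8 mm: the r=11 cylinder gives a regular 16-gon of circumradius 11 (constant along its height). Overall, the cross-section is a single solid region. Island count = 1.

1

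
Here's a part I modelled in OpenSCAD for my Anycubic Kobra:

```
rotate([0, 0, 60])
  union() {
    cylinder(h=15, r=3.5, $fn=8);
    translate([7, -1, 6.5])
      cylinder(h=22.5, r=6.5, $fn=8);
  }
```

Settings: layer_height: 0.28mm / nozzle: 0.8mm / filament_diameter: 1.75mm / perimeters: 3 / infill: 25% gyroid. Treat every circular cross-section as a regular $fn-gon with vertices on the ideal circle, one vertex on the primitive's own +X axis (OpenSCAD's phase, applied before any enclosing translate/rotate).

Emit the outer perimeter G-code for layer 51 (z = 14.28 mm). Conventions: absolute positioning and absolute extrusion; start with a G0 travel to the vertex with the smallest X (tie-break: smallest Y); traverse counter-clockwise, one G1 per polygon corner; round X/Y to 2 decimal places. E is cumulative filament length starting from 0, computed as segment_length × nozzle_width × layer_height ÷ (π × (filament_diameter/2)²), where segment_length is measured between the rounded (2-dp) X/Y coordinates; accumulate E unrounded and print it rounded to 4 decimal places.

G0 X-3.38 Y-0.91 Z14.28
G1 X-1.75 Y-3.03 E0.2490
G1 X0.91 Y-3.38 E0.4989
G1 X3.03 Y-1.75 E0.7479
G1 X3.22 Y-0.34 E0.8804
G1 X6.05 Y-0.72 E1.1464
G1 X10.00 Y2.31 E1.6100
G1 X10.64 Y7.24 E2.0730
G1 X7.62 Y11.19 E2.5360
G1 X2.68 Y11.84 E3.0000
G1 X-1.26 Y8.81 E3.4629
G1 X-1.91 Y3.88 E3.9260
G1 X-1.30 Y3.08 E4.0197
G1 X-3.03 Y1.75 E4.2229
G1 X-3.38 Y-0.91 E4.4728

At z = 14.28 mm: the r=3.5 cylinder gives a regular 8-gon of circumradius 3.5 (constant along its height); the r=6.5 cylinder at (7, -1) contributes a regular 8-gon of circumradius 6.5; Taking the union: the regions partially overlap (shared area 9.74 mm²), so overlapping operands fuse into one piece — 1 connected region; (rotated 60° about Z; rotation is an isometry so areas/perimeters/island counts are preserved). The outline is a single polygon with 14 vertices. Extrusion per mm of travel: 0.8 × 0.28 / (π × 0.875²) = 0.093128. Accumulating E over each segment gives final E = 4.4728.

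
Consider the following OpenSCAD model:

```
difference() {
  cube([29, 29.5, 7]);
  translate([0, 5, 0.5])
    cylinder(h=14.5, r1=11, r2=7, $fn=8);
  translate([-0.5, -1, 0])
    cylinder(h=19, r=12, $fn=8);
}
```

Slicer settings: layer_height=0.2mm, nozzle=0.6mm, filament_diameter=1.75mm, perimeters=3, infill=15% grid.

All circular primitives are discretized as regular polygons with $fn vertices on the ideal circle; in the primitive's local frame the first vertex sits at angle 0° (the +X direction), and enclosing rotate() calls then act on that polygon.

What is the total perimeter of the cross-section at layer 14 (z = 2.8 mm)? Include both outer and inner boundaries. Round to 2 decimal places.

111.83 mm

At z = 2.8 mm: the 29×29.5 cube contributes its full rectangle (perimeter 117.00 mm); the cone at (0, 5) contributes a regular 8-gon of circumradius 10.366 (interpolated between r1=11 and r2=7 at t=0.159) (perimeter = 2·8·10.366·sin(180°/8) = 63.47 mm); the r=12 cylinder at (-0.5, -1) contributes a regular 8-gon of circumradius 12 (perimeter = 2·8·12.000·sin(180°/8) = 73.48 mm); Taking the first minus the rest: starting from the 29×29.5 cube, the cone at (0, 5) partially overlaps it — only the 122.62 mm² overlap (of its 303.90 mm²) is removed, clipping the outline; the r=12 cylinder at (-0.5, -1) partially overlaps it — only the 4.70 mm² overlap (of its 407.29 mm²) is removed, clipping the outline — boundary = 111.83 mm. Overall, the cross-section is a single solid region. Total boundary length (outer) = 111.83 mm.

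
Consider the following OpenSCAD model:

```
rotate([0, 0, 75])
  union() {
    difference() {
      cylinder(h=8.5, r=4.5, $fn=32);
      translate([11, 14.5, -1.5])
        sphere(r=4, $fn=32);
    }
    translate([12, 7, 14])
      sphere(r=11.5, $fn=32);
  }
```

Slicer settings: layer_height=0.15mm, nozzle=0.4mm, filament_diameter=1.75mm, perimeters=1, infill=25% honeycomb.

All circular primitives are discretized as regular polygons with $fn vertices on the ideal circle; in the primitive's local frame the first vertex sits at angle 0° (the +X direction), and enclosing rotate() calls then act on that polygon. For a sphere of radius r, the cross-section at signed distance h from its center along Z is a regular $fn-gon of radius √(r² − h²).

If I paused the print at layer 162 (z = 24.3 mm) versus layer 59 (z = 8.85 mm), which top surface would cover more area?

layer 59 (z = 8.85 mm)

Layer 162 (z = 24.3): the cylinder does not reach this height (z outside [0, 8.5]); the sphere at (11, 14.5) is not intersected at this z (|z−center|=25.800 > r=4); Taking the first minus the rest: the first operand is absent here, so nothing remains; the r=11.5 sphere at (12, 7) slices to a regular 32-gon of circumradius 5.115 (√(r²−h²) with h=10.3 from center) (area = (32/2)·5.115²·sin(360°/32) = 81.66 mm²); Merging all regions: only the r=11.5 sphere at (12, 7) is present, so the union is just that shape — area = 81.66 mm²; (rotated 75° about Z; rotation is an isometry so areas/perimeters/island counts are preserved). So its area = 81.66 mm². Layer 59 (z = 8.85): the cylinder is not intersected at this z (z outside [0, 8.5]); the sphere at (11, 14.5) is absent (|z−center|=10.350 > r=4); After the difference (first − rest): the first operand is absent here, so nothing remains; the sphere at (12, 7): section is a regular 32-gon, circumradius = √(r²−h²) = √(11.5²−5.15²) = 10.282 (area = (32/2)·10.282²·sin(360°/32) = 330.02 mm²); Merging all regions: only the r=11.5 sphere at (12, 7) is present, so the union is just that shape — area = 330.02 mm²; (whole slice rotated 75° about Z — lengths, areas and connectivity unchanged). So its area = 330.02 mm². Layer 59 is larger (330.02 vs 81.66 mm²).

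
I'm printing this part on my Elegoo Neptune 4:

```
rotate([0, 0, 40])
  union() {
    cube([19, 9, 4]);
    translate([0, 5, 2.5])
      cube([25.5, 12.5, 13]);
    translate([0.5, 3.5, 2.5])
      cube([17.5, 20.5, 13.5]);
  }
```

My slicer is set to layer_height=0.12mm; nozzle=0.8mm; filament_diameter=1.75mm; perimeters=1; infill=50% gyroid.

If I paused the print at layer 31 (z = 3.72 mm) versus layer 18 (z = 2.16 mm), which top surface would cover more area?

layer 31 (z = 3.72 mm)

Layer 31 (z = 3.72): the cube is present — its section is the full 19×9 rectangle (area 171.00 mm²); the 25.5×12.5 cube at (0, 5) contributes its full rectangle (area 318.75 mm²); the cube at (0.5, 3.5) is present — its section is the full 17.5×20.5 rectangle (area 358.75 mm²); Combining (union): the regions partially overlap — summed areas 848.50 mm² minus the doubly-counted overlap 321.00 mm² gives 527.50 mm² — area = 527.50 mm²; (rotated 40° about Z; rotation is an isometry so areas/perimeters/island counts are preserved). So its area = 527.50 mm². Layer 18 (z = 2.16): the cube is present — its section is the full 19×9 rectangle (area 171.00 mm²); the cube at (0, 5) is not intersected at this z (z outside [2.5, 15.5]); the cube at (0.5, 3.5) is absent (z outside [2.5, 16]); Combining (union): only the 19×9 cube is present, so the union is just that shape — area = 171.00 mm²; (rotated 40° about Z; rotation is an isometry so areas/perimeters/island counts are preserved). So its area = 171.00 mm². Layer 31 is larger (527.50 vs 171.00 mm²).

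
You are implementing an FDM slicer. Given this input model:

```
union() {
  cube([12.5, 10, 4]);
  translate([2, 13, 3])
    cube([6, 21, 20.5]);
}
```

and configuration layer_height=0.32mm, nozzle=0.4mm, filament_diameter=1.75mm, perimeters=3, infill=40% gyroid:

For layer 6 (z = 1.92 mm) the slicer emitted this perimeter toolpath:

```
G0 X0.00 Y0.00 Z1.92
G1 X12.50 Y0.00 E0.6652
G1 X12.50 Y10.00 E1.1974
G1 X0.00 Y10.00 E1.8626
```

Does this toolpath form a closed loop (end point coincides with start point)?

no

Start point (G0): (0.00, 0.00). End point (last G1): the path does not return to the start — open.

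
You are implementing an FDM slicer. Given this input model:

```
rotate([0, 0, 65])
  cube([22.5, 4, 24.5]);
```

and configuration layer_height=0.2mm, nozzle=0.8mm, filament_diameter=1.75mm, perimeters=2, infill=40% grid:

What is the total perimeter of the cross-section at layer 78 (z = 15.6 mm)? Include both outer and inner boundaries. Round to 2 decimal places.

53.00 mm

At z = 15.6 mm: the cube is present — its section is the full 22.5×4 rectangle (perimeter 53.00 mm); (rotated 65° about Z; rotation is an isometry so areas/perimeters/island counts are preserved). Overall, the cross-section is a single solid region. Total boundary length (outer) = 53.00 mm.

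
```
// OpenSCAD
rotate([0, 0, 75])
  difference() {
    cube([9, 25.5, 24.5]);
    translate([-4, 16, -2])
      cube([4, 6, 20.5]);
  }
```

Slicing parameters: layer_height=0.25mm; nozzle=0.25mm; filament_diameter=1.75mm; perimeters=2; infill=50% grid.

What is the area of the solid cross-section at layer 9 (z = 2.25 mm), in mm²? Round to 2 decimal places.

229.50 mm²

At z = 2.25 mm: the 9×25.5 cube contributes its full rectangle (area 229.50 mm²); the cube at (-4, 16) is present — its section is the full 4×6 rectangle (area 24.00 mm²); Taking the first minus the rest: starting from the 9×25.5 cube (229.50 mm²), the 4×6 cube at (-4, 16) misses the remaining region (no effect) — area = 229.50 mm²; (whole slice rotated 75° about Z — lengths, areas and connectivity unchanged). Overall, the cross-section is a single solid region. Net area = 229.50 mm².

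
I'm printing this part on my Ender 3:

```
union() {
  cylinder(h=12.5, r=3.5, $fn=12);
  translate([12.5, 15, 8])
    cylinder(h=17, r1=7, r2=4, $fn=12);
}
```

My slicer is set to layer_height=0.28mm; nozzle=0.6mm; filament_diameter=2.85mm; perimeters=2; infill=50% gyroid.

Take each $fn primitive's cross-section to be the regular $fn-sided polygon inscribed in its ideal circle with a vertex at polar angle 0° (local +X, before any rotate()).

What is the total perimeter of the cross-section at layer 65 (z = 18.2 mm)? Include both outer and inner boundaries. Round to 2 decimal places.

At z = 18.2 mm: the cylinder does not reach this height (z outside [0, 12.5]); the cone at (12.5, 15) contributes a regular 12-gon of circumradius 5.200 (interpolated between r1=7 and r2=4 at t=0.600) (perimeter = 2·12·5.200·sin(180°/12) = 32.30 mm); Taking the union: only the cone at (12.5, 15) is present, so the union is just that shape — boundary = 32.30 mm. Overall, the cross-section is a single solid region. Total boundary length (outer) = 32.30 mm.

32.30 mm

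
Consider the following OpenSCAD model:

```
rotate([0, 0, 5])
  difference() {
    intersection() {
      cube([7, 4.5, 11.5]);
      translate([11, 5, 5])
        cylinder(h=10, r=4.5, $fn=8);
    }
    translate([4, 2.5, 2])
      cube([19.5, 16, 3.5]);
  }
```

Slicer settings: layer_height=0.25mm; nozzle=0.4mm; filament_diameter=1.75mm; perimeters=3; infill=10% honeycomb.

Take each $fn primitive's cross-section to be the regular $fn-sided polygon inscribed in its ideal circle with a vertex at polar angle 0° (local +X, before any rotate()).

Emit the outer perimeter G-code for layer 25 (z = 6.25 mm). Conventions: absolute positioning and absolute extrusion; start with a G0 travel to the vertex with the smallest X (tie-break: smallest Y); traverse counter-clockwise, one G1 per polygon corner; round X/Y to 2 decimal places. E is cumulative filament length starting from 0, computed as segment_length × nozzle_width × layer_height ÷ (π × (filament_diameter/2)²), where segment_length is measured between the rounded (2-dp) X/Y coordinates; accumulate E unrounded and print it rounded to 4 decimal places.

At z = 6.25 mm: the 7×4.5 cube contributes its full rectangle; the r=4.5 cylinder at (11, 5) gives a regular 8-gon of circumradius 4.5 (constant along its height); Keeping only the common overlap: the r=4.5 cylinder at (11, 5) partially overlaps the 7×4.5 cube; clipping to the common part keeps 0.10 mm² — 1 connected region; the cube at (4, 2.5) is absent (z outside [2, 5.5]); Taking the first minus the rest: none of the subtracted shapes is present at this height, so that combined region is unchanged — 1 connected region; (rotated 5° about Z; rotation is an isometry so areas/perimeters/island counts are preserved). The outline is a single polygon with 3 vertices. Extrusion per mm of travel: 0.4 × 0.25 / (π × 0.875²) = 0.041575. Accumulating E over each segment gives final E = 0.0731.

G0 X6.29 Y5.07 Z6.25
G1 X6.64 Y4.39 E0.0318
G1 X6.58 Y5.09 E0.0610
G1 X6.29 Y5.07 E0.0731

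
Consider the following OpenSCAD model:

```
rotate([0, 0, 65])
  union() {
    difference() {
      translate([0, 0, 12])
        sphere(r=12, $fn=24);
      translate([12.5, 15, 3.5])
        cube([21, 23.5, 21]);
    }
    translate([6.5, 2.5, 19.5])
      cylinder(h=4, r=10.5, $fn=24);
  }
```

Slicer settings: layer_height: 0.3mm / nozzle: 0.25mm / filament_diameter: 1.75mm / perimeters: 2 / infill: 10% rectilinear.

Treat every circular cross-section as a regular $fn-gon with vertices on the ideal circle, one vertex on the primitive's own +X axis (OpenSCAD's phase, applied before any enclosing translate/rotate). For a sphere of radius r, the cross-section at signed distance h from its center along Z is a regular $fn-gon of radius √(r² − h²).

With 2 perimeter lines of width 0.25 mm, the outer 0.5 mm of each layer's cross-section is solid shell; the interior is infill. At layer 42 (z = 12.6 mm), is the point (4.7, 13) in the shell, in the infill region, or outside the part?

outside

At z = 12.6 mm: the sphere: section is a regular 24-gon, circumradius = √(r²−h²) = √(12²−0.6²) = 11.985; the cube at (12.5, 15) is present — its section is the full 21×23.5 rectangle; After the difference (first − rest): starting from the r=12 sphere, the 21×23.5 cube at (12.5, 15) misses the remaining region (no effect) — 1 connected region; the cylinder at (6.5, 2.5) is not intersected at this z (z outside [19.5, 23.5]); Taking the union: only that combined region is present, so the union is just that shape — 1 connected region; (rotated 65° about Z; rotation is an isometry so areas/perimeters/island counts are preserved). Overall, the cross-section is a single solid region. Undo the 65° rotation: the query point maps to (13.768, 1.234) in the un-rotated model frame. The nearest boundary edge runs (11.58, 3.10)→(11.98, 0.00); distance from the point to it = 1.93 mm. The point is not inside any of the regions above, so it lies outside the cross-section (1.93 mm from the nearest boundary).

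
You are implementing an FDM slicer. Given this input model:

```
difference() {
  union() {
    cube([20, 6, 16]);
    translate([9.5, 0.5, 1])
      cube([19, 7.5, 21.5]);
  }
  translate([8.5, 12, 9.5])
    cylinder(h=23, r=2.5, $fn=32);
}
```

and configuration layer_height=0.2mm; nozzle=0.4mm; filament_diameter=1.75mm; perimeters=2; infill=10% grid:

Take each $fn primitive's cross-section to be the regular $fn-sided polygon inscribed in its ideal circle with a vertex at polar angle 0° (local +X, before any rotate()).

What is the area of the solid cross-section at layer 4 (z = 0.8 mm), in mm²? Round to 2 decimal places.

At z = 0.8 mm: the 20×6 cube contributes its full rectangle (area 120.00 mm²); the cube at (9.5, 0.5) is not intersected at this z (z outside [1, 22.5]); Taking the union: only the 20×6 cube is present, so the union is just that shape — area = 120.00 mm²; the cylinder at (8.5, 12) does not reach this height (z outside [9.5, 32.5]); Subtracting the remaining from the first: none of the subtracted shapes is present at this height, so the result so far is unchanged — area = 120.00 mm². Overall, the cross-section is a single solid region. Net area = 120.00 mm².

120.00 mm²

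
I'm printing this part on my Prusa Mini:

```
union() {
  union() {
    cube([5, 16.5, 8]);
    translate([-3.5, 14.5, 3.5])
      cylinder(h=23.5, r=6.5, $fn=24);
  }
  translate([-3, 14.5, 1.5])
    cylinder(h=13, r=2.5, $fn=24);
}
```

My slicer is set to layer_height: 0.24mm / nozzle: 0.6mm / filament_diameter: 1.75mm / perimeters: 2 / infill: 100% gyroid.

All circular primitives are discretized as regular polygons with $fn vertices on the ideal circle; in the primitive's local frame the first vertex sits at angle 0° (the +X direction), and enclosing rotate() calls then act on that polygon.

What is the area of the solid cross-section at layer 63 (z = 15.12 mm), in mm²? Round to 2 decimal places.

131.22 mm²

At z = 15.12 mm: the cube is not intersected at this z (z outside [0, 8]); the cylinder at (-3.5, 14.5): section is a regular 24-gon, circumradius r=6.5 (area = (24/2)·6.500²·sin(360°/24) = 131.22 mm²); Combining (union): only the r=6.5 cylinder at (-3.5, 14.5) is present, so the union is just that shape — area = 131.22 mm²; the cylinder at (-3, 14.5) is absent (z outside [1.5, 14.5]); Combining (union): only the result so far is present, so the union is just that shape — area = 131.22 mm². Overall, the cross-section is a single solid region. Net area = 131.22 mm².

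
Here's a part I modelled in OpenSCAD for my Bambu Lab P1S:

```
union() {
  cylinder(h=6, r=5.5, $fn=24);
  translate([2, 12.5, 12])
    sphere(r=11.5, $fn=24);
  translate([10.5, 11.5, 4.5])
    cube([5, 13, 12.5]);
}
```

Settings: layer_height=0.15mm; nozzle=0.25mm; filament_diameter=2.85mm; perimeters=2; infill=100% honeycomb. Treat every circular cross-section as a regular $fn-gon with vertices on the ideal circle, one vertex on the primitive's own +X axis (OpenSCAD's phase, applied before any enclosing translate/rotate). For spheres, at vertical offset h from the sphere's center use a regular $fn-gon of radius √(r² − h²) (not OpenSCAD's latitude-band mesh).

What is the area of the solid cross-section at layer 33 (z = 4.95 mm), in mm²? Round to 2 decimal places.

405.21 mm²

At z = 4.95 mm: the r=5.5 cylinder gives a regular 24-gon of circumradius 5.5 (constant along its height) (area = (24/2)·5.500²·sin(360°/24) = 93.95 mm²); the r=11.5 sphere at (2, 12.5) slices to a regular 24-gon of circumradius 9.086 (√(r²−h²) with h=7.05 from center) (area = (24/2)·9.086²·sin(360°/24) = 256.38 mm²); the cube at (10.5, 11.5) is present — its section is the full 5×13 rectangle (area 65.00 mm²); Merging all regions: the regions partially overlap — summed areas 415.33 mm² minus the doubly-counted overlap 10.12 mm² gives 405.21 mm² — area = 405.21 mm². Overall, the cross-section is a single solid region. Net area = 405.21 mm².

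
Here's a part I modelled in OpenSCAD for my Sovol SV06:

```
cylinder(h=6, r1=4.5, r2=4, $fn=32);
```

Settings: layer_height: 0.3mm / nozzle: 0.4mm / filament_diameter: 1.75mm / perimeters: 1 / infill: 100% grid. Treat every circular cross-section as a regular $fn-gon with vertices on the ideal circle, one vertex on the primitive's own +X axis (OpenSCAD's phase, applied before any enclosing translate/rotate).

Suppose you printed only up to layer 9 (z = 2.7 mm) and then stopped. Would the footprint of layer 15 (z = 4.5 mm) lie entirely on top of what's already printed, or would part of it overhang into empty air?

Compare the two slices. At z = 2.7: the cone: at t=0.450 of its height the radius interpolates to r₁+(r₂−r₁)t = 4.275, giving a regular 32-gon of that circumradius (area = (32/2)·4.275²·sin(360°/32) = 57.05 mm²). At z = 4.5: the cone contributes a regular 32-gon of circumradius 4.125 (interpolated between r1=4.5 and r2=4 at t=0.750) (area = (32/2)·4.125²·sin(360°/32) = 53.11 mm²). Checking containment: the cross-section at z = 4.5 is a subset of the cross-section at z = 2.7.

entirely on top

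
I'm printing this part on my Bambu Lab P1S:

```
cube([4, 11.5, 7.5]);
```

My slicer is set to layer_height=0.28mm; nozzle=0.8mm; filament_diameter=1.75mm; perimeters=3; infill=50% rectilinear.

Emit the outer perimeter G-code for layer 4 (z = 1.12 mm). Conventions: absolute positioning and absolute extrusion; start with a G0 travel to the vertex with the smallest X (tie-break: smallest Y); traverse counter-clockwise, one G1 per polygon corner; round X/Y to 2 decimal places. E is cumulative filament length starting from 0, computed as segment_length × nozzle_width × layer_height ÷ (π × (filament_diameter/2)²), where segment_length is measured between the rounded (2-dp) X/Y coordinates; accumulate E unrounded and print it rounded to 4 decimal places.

At z = 1.12 mm: the cube is present — its section is the full 4×11.5 rectangle. The outline is a single polygon with 4 vertices. Extrusion per mm of travel: 0.8 × 0.28 / (π × 0.875²) = 0.093128. Accumulating E over each segment gives final E = 2.8870.

G0 X0.00 Y0.00 Z1.12
G1 X4.00 Y0.00 E0.3725
G1 X4.00 Y11.50 E1.4435
G1 X0.00 Y11.50 E1.8160
G1 X0.00 Y0.00 E2.8870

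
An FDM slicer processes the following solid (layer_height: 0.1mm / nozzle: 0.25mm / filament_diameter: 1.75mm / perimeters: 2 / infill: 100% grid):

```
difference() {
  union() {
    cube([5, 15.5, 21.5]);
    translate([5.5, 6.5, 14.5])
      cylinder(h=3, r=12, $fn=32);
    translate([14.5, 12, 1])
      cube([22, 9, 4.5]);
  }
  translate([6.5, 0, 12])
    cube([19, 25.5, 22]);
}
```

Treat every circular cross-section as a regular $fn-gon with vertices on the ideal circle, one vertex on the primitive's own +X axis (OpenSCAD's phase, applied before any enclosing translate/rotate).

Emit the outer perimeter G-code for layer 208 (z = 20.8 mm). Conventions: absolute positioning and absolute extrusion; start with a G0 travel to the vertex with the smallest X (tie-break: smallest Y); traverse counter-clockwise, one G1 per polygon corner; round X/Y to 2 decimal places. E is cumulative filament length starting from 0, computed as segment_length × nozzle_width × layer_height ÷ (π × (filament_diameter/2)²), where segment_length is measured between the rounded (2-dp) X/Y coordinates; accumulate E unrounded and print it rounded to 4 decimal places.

G0 X0.00 Y0.00 Z20.80
G1 X5.00 Y0.00 E0.0520
G1 X5.00 Y15.50 E0.2131
G1 X0.00 Y15.50 E0.2650
G1 X0.00 Y0.00 E0.4261

At z = 20.8 mm: the cube is present — its section is the full 5×15.5 rectangle; the cylinder at (5.5, 6.5) does not reach this height (z outside [14.5, 17.5]); the cube at (14.5, 12) is not intersected at this z (z outside [1, 5.5]); Combining (union): only the 5×15.5 cube is present, so the union is just that shape — 1 connected region; the cube at (6.5, 0) is present — its section is the full 19×25.5 rectangle; After the difference (first − rest): starting from that combined region, the 19×25.5 cube at (6.5, 0) misses the remaining region (no effect) — 1 connected region. The outline is a single polygon with 4 vertices. Extrusion per mm of travel: 0.25 × 0.1 / (π × 0.875²) = 0.010394. Accumulating E over each segment gives final E = 0.4261.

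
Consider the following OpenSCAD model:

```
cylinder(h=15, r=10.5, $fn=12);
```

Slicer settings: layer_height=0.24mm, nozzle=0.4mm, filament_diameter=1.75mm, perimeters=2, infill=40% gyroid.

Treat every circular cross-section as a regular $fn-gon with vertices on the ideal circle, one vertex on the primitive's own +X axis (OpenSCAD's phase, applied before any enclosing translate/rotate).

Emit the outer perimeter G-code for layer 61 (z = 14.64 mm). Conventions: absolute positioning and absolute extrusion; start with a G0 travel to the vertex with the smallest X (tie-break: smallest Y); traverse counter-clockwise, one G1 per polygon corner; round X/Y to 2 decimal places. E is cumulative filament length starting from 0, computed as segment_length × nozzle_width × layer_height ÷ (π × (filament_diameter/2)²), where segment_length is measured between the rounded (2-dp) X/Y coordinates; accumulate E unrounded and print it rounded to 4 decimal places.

G0 X-10.50 Y0.00 Z14.64
G1 X-9.09 Y-5.25 E0.2170
G1 X-5.25 Y-9.09 E0.4337
G1 X0.00 Y-10.50 E0.6507
G1 X5.25 Y-9.09 E0.8676
G1 X9.09 Y-5.25 E1.0844
G1 X10.50 Y0.00 E1.3013
G1 X9.09 Y5.25 E1.5183
G1 X5.25 Y9.09 E1.7351
G1 X0.00 Y10.50 E1.9520
G1 X-5.25 Y9.09 E2.1690
G1 X-9.09 Y5.25 E2.3857
G1 X-10.50 Y0.00 E2.6027

At z = 14.64 mm: the cylinder: section is a regular 12-gon, circumradius r=10.5. The outline is a single polygon with 12 vertices. Extrusion per mm of travel: 0.4 × 0.24 / (π × 0.875²) = 0.039912. Accumulating E over each segment gives final E = 2.6027.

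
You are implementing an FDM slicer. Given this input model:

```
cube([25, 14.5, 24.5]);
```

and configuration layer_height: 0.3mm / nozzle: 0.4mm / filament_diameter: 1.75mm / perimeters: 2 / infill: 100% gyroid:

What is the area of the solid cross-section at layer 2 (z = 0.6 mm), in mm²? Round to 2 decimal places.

At z = 0.6 mm: the 25×14.5 cube contributes its full rectangle (area 362.50 mm²). Overall, the cross-section is a single solid region. Net area = 362.50 mm².

362.50 mm²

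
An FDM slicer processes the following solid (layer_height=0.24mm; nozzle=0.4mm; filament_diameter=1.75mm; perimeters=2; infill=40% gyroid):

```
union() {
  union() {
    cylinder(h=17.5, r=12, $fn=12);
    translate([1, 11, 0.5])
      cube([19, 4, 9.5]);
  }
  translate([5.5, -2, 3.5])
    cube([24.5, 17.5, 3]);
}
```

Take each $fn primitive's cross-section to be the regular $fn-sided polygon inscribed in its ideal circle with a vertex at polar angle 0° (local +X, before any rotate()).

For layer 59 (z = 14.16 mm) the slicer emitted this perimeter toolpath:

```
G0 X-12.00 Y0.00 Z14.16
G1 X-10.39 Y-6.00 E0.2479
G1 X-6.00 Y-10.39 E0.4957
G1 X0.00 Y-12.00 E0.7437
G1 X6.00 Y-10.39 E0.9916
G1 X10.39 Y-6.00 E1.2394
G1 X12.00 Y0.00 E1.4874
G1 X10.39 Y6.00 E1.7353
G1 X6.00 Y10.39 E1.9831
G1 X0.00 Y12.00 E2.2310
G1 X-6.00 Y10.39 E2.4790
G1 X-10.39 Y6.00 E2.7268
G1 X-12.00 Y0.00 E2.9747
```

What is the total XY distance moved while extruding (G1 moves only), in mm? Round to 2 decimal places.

Sum the Euclidean lengths of each G1 segment: total = 74.53 mm.

74.53 mm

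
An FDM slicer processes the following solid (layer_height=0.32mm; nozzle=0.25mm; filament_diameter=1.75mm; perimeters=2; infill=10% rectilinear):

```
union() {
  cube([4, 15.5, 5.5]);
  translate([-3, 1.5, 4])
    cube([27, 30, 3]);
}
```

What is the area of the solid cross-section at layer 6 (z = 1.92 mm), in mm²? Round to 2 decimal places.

At z = 1.92 mm: the 4×15.5 cube contributes its full rectangle (area 62.00 mm²); the cube at (-3, 1.5) is absent (z outside [4, 7]); Taking the union: only the 4×15.5 cube is present, so the union is just that shape — area = 62.00 mm². Overall, the cross-section is a single solid region. Net area = 62.00 mm².

62.00 mm²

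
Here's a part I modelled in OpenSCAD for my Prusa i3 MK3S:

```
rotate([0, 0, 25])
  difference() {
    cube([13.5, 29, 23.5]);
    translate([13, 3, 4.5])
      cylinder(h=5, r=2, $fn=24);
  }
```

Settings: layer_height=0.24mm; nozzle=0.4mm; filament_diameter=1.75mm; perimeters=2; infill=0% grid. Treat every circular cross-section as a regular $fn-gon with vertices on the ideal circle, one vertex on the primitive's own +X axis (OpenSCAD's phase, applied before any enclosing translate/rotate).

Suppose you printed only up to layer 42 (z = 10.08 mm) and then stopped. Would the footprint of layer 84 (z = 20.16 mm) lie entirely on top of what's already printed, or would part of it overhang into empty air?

entirely on top

Compare the two slices. At z = 10.08: the cube (footprint 13.5×29) is included at this height (area 391.50 mm²); the cylinder at (13, 3) is not intersected at this z (z outside [4.5, 9.5]); After the difference (first − rest): none of the subtracted shapes is present at this height, so the 13.5×29 cube is unchanged — area = 391.50 mm²; (rotated 25° about Z; rotation is an isometry so areas/perimeters/island counts are preserved). At z = 20.16: the 13.5×29 cube contributes its full rectangle (area 391.50 mm²); the cylinder at (13, 3) does not reach this height (z outside [4.5, 9.5]); After the difference (first − rest): none of the subtracted shapes is present at this height, so the 13.5×29 cube is unchanged — area = 391.50 mm²; (whole slice rotated 25° about Z — lengths, areas and connectivity unchanged). Checking containment: the cross-section at z = 20.16 is a subset of the cross-section at z = 10.08.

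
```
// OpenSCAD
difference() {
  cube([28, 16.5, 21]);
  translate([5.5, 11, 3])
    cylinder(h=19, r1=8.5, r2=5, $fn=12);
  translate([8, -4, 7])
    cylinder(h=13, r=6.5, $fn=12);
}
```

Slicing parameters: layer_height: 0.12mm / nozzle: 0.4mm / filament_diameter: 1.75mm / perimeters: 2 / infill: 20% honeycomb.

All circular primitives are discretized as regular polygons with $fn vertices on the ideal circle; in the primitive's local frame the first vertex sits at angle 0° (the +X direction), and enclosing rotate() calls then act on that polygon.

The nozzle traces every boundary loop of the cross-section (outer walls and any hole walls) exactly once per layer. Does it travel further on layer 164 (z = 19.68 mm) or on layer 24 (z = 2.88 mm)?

Layer 164 (z = 19.68): the cube (footprint 28×16.5) is included at this height (perimeter 89.00 mm); the cone at (5.5, 11) (r1=8.5→r2=5) has section circumradius 5.427 here — a regular 12-gon (perimeter = 2·12·5.427·sin(180°/12) = 33.71 mm); the cylinder at (8, -4): section is a regular 12-gon, circumradius r=6.5 (perimeter = 2·12·6.500·sin(180°/12) = 40.38 mm); After the difference (first − rest): starting from the 28×16.5 cube, the cone at (5.5, 11) lies wholly inside it (removes its full 88.37 mm² and its 33.71 mm outline becomes a hole wall); the r=6.5 cylinder at (8, -4) partially overlaps it — only the 16.07 mm² overlap (of its 126.75 mm²) is removed, clipping the outline — boundary (outer + 1 inner loop) = 124.29 mm. So its perimeter = 124.29 mm. Layer 24 (z = 2.88): the cube (footprint 28×16.5) is included at this height (perimeter 89.00 mm); the cone at (5.5, 11) is absent (z outside [3, 22]); the cylinder at (8, -4) is not intersected at this z (z outside [7, 20]); After the difference (first − rest): none of the subtracted shapes is present at this height, so the 28×16.5 cube is unchanged — boundary = 89.00 mm. So its perimeter = 89.00 mm. Layer 164 is larger (124.29 vs 89.00 mm).

layer 164 (z = 19.68 mm)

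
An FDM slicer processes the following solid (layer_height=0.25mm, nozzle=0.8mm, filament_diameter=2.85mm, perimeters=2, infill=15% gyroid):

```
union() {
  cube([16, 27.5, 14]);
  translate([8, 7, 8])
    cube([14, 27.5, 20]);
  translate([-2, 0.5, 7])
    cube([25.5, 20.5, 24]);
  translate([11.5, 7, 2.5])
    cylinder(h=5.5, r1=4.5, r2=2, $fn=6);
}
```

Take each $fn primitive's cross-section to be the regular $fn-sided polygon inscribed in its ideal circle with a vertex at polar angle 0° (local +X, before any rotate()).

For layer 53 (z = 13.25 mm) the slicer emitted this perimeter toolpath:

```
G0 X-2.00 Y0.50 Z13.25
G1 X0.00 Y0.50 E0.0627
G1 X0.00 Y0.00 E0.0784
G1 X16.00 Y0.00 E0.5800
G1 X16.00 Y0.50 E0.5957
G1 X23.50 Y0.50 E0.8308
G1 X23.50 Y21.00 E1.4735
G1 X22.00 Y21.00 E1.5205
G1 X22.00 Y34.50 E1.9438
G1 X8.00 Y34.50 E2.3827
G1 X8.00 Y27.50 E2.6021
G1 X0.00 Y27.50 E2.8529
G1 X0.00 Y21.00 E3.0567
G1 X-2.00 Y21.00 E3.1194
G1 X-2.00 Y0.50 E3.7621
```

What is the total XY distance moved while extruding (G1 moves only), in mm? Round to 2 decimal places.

120.00 mm

Sum the Euclidean lengths of each G1 segment: total = 120.00 mm.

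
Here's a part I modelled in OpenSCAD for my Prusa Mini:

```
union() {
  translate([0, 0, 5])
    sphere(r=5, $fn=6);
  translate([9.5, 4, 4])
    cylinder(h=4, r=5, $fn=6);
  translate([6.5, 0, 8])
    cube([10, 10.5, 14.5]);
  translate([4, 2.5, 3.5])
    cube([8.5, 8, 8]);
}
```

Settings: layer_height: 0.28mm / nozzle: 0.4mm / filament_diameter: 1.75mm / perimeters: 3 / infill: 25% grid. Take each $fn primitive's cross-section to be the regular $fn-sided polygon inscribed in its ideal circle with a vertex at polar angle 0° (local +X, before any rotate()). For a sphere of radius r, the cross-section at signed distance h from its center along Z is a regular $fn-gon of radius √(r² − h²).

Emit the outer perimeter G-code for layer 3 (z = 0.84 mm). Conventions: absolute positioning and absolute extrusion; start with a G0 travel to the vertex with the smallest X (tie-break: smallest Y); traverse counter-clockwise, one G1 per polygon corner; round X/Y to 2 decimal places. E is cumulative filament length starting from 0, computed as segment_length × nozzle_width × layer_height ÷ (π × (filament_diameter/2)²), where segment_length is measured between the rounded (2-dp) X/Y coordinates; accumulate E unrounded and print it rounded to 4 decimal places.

At z = 0.84 mm: the sphere: section is a regular 6-gon, circumradius = √(r²−h²) = √(5²−4.16²) = 2.774; the cylinder at (9.5, 4) does not reach this height (z outside [4, 8]); the cube at (6.5, 0) is absent (z outside [8, 22.5]); the cube at (4, 2.5) is absent (z outside [3.5, 11.5]); Merging all regions: only the r=5 sphere is present, so the union is just that shape — 1 connected region. The outline is a single polygon with 6 vertices. Extrusion per mm of travel: 0.4 × 0.28 / (π × 0.875²) = 0.046564. Accumulating E over each segment gives final E = 0.7745.

G0 X-2.77 Y0.00 Z0.84
G1 X-1.39 Y-2.40 E0.1289
G1 X1.39 Y-2.40 E0.2584
G1 X2.77 Y0.00 E0.3873
G1 X1.39 Y2.40 E0.5162
G1 X-1.39 Y2.40 E0.6456
G1 X-2.77 Y0.00 E0.7745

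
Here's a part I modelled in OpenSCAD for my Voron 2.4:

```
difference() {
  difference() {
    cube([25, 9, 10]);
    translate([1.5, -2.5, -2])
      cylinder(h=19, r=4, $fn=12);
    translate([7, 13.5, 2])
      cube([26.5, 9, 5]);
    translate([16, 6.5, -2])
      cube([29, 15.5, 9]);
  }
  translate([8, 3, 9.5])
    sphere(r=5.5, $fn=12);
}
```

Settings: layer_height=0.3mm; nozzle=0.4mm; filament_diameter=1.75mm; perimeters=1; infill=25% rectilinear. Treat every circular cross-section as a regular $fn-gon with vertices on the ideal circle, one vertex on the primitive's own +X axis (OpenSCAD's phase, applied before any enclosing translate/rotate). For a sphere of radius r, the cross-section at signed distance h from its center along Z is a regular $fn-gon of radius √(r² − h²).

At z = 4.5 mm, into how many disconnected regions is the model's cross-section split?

1

At z = 4.5 mm: the cube (footprint 25×9) is included at this height; the r=4 cylinder at (1.5, -2.5) gives a regular 12-gon of circumradius 4 (constant along its height); the cube at (7, 13.5) (footprint 26.5×9) is included at this height; the 29×15.5 cube at (16, 6.5) contributes its full rectangle; Taking the first minus the rest: starting from the 25×9 cube, the r=4 cylinder at (1.5, -2.5) partially overlaps it — only the 4.88 mm² overlap (of its 48.00 mm²) is removed, clipping the outline; the 26.5×9 cube at (7, 13.5) misses the remaining region (no effect); the 29×15.5 cube at (16, 6.5) partially overlaps it — only the 22.50 mm² overlap (of its 449.50 mm²) is removed, clipping the outline — 1 connected region; the r=5.5 sphere at (8, 3) slices to a regular 12-gon of circumradius 2.291 (√(r²−h²) with h=5 from center); After the difference (first − rest): starting from the result so far, the r=5.5 sphere at (8, 3) lies wholly inside it (removes its full 15.75 mm² and its 14.23 mm outline becomes a hole wall) — 1 connected region with 1 hole. The result has 1 disconnected region.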